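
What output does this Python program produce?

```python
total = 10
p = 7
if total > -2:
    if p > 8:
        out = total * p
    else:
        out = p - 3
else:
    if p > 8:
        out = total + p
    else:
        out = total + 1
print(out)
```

4

total=10, p=7
total > -2 is True; p > 8 is False
→ out = p - 3 = 4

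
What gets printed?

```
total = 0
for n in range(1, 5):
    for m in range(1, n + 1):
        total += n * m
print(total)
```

65

n=1,m=1: total = 0+1 = 1
n=2,m=1: total = 1+2 = 3
n=2,m=2: total = 3+4 = 7
n=3,m=1: total = 7+3 = 10
n=3,m=2: total = 10+6 = 16
n=3,m=3: total = 16+9 = 25
n=4,m=1: total = 25+4 = 29
n=4,m=2: total = 29+8 = 37
n=4,m=3: total = 37+12 = 49
n=4,m=4: total = 49+16 = 65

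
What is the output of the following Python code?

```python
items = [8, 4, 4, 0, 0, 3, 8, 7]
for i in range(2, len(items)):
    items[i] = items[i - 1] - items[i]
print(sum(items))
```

i=2: items[2] = 4-4 = 0 → [8, 4, 0, 0, 0, 3, 8, 7]
i=3: items[3] = 0-0 = 0 → [8, 4, 0, 0, 0, 3, 8, 7]
i=4: items[4] = 0-0 = 0 → [8, 4, 0, 0, 0, 3, 8, 7]
i=5: items[5] = 0-3 = -3 → [8, 4, 0, 0, 0, -3, 8, 7]
i=6: items[6] = (-3)-8 = -11 → [8, 4, 0, 0, 0, -3, -11, 7]
i=7: items[7] = (-11)-7 = -18 → [8, 4, 0, 0, 0, -3, -11, -18]
sum = -20

-20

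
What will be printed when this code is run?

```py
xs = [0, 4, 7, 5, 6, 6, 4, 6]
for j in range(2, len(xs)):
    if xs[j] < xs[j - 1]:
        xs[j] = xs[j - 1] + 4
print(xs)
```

[0, 4, 7, 11, 15, 19, 23, 27]

j=2: 7>=4, unchanged → [0, 4, 7, 5, 6, 6, 4, 6]
j=3: 5<7, xs[3] = 7+4 = 11 → [0, 4, 7, 11, 6, 6, 4, 6]
j=4: 6<11, xs[4] = 11+4 = 15 → [0, 4, 7, 11, 15, 6, 4, 6]
j=5: 6<15, xs[5] = 15+4 = 19 → [0, 4, 7, 11, 15, 19, 4, 6]
j=6: 4<19, xs[6] = 19+4 = 23 → [0, 4, 7, 11, 15, 19, 23, 6]
j=7: 6<23, xs[7] = 23+4 = 27 → [0, 4, 7, 11, 15, 19, 23, 27]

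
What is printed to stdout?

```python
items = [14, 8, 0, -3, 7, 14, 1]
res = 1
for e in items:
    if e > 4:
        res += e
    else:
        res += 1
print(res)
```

e=14: >4, res = 1+14 = 15
e=8: >4, res = 15+8 = 23
e=0: not >4, res = 23+1 = 24
e=-3: not >4, res = 24+1 = 25
e=7: >4, res = 25+7 = 32
e=14: >4, res = 32+14 = 46
e=1: not >4, res = 46+1 = 47

47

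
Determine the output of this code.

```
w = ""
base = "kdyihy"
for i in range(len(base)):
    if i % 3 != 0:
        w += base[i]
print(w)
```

i=0: skip
i=1: add 'd' → 'd'
i=2: add 'y' → 'dy'
i=3: skip
i=4: add 'h' → 'dyh'
i=5: add 'y' → 'dyhy'

dyhy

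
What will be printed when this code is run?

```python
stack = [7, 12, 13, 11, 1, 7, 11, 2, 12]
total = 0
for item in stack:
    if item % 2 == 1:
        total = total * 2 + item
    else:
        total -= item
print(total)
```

item=7: odd, total = 0*2+7 = 7
item=12: not odd, total = 7-12 = -5
item=13: odd, total = (-5)*2+13 = 3
item=11: odd, total = 3*2+11 = 17
item=1: odd, total = 17*2+1 = 35
item=7: odd, total = 35*2+7 = 77
item=11: odd, total = 77*2+11 = 165
item=2: not odd, total = 165-2 = 163
item=12: not odd, total = 163-12 = 151

151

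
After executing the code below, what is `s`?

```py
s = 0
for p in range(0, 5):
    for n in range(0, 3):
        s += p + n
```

45

p=0,n=0: s = 0+0 = 0
p=0,n=1: s = 0+1 = 1
p=0,n=2: s = 1+2 = 3
p=1,n=0: s = 3+1 = 4
p=1,n=1: s = 4+2 = 6
p=1,n=2: s = 6+3 = 9
p=2,n=0: s = 9+2 = 11
p=2,n=1: s = 11+3 = 14
p=2,n=2: s = 14+4 = 18
p=3,n=0: s = 18+3 = 21
p=3,n=1: s = 21+4 = 25
p=3,n=2: s = 25+5 = 30
p=4,n=0: s = 30+4 = 34
p=4,n=1: s = 34+5 = 39
p=4,n=2: s = 39+6 = 45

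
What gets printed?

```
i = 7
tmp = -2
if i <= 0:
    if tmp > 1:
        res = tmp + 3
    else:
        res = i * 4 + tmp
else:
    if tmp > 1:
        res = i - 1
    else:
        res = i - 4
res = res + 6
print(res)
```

i=7, tmp=-2
i <= 0 is False; tmp > 1 is False
→ res = i - 4 = 3
res = 3+6 = 9

9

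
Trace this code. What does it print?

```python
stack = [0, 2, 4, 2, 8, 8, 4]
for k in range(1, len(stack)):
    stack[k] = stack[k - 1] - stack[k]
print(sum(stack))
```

-84

k=1: stack[1] = 0-2 = -2 → [0, -2, 4, 2, 8, 8, 4]
k=2: stack[2] = (-2)-4 = -6 → [0, -2, -6, 2, 8, 8, 4]
k=3: stack[3] = (-6)-2 = -8 → [0, -2, -6, -8, 8, 8, 4]
k=4: stack[4] = (-8)-8 = -16 → [0, -2, -6, -8, -16, 8, 4]
k=5: stack[5] = (-16)-8 = -24 → [0, -2, -6, -8, -16, -24, 4]
k=6: stack[6] = (-24)-4 = -28 → [0, -2, -6, -8, -16, -24, -28]
sum = -84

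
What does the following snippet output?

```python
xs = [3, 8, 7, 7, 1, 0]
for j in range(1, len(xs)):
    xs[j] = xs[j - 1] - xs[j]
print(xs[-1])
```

-20

j=1: xs[1] = 3-8 = -5 → [3, -5, 7, 7, 1, 0]
j=2: xs[2] = (-5)-7 = -12 → [3, -5, -12, 7, 1, 0]
j=3: xs[3] = (-12)-7 = -19 → [3, -5, -12, -19, 1, 0]
j=4: xs[4] = (-19)-1 = -20 → [3, -5, -12, -19, -20, 0]
j=5: xs[5] = (-20)-0 = -20 → [3, -5, -12, -19, -20, -20]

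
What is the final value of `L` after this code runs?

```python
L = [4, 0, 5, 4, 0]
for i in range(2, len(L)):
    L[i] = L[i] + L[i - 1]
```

[4, 0, 5, 9, 9]

i=2: L[2] = 5+0 = 5 → [4, 0, 5, 4, 0]
i=3: L[3] = 4+5 = 9 → [4, 0, 5, 9, 0]
i=4: L[4] = 0+9 = 9 → [4, 0, 5, 9, 9]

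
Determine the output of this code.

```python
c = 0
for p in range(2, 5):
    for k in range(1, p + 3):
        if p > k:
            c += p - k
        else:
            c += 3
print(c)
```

p=2,k=1: 2>1, c = 0+1 = 1
p=2,k=2: not 2>2, c = 1+3 = 4
p=2,k=3: not 2>3, c = 4+3 = 7
p=2,k=4: not 2>4, c = 7+3 = 10
p=3,k=1: 3>1, c = 10+2 = 12
p=3,k=2: 3>2, c = 12+1 = 13
p=3,k=3: not 3>3, c = 13+3 = 16
p=3,k=4: not 3>4, c = 16+3 = 19
p=3,k=5: not 3>5, c = 19+3 = 22
p=4,k=1: 4>1, c = 22+3 = 25
p=4,k=2: 4>2, c = 25+2 = 27
p=4,k=3: 4>3, c = 27+1 = 28
p=4,k=4: not 4>4, c = 28+3 = 31
p=4,k=5: not 4>5, c = 31+3 = 34
p=4,k=6: not 4>6, c = 34+3 = 37

37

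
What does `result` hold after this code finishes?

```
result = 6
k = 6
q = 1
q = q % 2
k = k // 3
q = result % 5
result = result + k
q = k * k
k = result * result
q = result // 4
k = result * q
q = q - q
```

8

q = 1%2 = 1
k = 6//3 = 2
q = 6%5 = 1
result = 6+2 = 8
q = 2*2 = 4
k = 8*8 = 64
q = 8//4 = 2
k = 8*2 = 16
q = 2-2 = 0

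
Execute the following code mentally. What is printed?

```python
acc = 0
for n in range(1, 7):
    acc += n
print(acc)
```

n=1: acc = 0+1 = 1
n=2: acc = 1+2 = 3
n=3: acc = 3+3 = 6
n=4: acc = 6+4 = 10
n=5: acc = 10+5 = 15
n=6: acc = 15+6 = 21

21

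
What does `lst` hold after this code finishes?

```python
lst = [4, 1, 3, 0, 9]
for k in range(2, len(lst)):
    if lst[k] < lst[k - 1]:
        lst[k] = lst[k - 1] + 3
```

[4, 1, 3, 6, 9]

k=2: 3>=1, unchanged → [4, 1, 3, 0, 9]
k=3: 0<3, lst[3] = 3+3 = 6 → [4, 1, 3, 6, 9]
k=4: 9>=6, unchanged → [4, 1, 3, 6, 9]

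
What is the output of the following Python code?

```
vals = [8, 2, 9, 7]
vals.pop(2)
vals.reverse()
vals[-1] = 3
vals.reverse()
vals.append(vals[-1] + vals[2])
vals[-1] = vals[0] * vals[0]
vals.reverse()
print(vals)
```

pop(2) removes 9 → [8, 2, 7]
reverse → [7, 2, 8]
vals[-1] = 3 → [7, 2, 3]
reverse → [3, 2, 7]
append vals[-1]+vals[2] = 7+7 = 14 → [3, 2, 7, 14]
vals[-1] = vals[0]*vals[0] = 3*3 = 9 → [3, 2, 7, 9]
reverse → [9, 7, 2, 3]

[9, 7, 2, 3]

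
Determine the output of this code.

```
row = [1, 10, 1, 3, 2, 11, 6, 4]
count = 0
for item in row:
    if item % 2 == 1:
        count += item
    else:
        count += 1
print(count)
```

item=1: odd, count = 0+1 = 1
item=10: not odd, count = 1+1 = 2
item=1: odd, count = 2+1 = 3
item=3: odd, count = 3+3 = 6
item=2: not odd, count = 6+1 = 7
item=11: odd, count = 7+11 = 18
item=6: not odd, count = 18+1 = 19
item=4: not odd, count = 19+1 = 20

20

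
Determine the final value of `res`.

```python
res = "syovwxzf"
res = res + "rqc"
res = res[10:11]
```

'c'

+ 'rqc' → 'syovwxzfrqc'
slice [10:11] → 'c'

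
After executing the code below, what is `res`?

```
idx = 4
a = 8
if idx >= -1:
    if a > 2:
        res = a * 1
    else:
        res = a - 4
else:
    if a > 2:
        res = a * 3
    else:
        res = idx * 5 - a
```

idx=4, a=8
idx >= -1 is True; a > 2 is True
→ res = a * 1 = 8

8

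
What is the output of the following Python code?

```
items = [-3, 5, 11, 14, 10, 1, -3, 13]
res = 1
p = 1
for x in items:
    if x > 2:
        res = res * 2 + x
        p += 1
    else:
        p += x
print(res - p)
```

288

x=-3: not >2; p=-2
x=5: >2, res = 1*2+5 = 7; p=-1
x=11: >2, res = 7*2+11 = 25; p=0
x=14: >2, res = 25*2+14 = 64; p=1
x=10: >2, res = 64*2+10 = 138; p=2
x=1: not >2; p=3
x=-3: not >2; p=0
x=13: >2, res = 138*2+13 = 289; p=1
res-p = 289-1 = 288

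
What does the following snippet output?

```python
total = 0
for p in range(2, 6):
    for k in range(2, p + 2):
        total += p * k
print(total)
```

193

p=2,k=2: total = 0+4 = 4
p=2,k=3: total = 4+6 = 10
p=3,k=2: total = 10+6 = 16
p=3,k=3: total = 16+9 = 25
p=3,k=4: total = 25+12 = 37
p=4,k=2: total = 37+8 = 45
p=4,k=3: total = 45+12 = 57
p=4,k=4: total = 57+16 = 73
p=4,k=5: total = 73+20 = 93
p=5,k=2: total = 93+10 = 103
p=5,k=3: total = 103+15 = 118
p=5,k=4: total = 118+20 = 138
p=5,k=5: total = 138+25 = 163
p=5,k=6: total = 163+30 = 193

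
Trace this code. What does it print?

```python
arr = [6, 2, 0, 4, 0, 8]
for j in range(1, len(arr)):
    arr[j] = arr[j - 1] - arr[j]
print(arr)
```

j=1: arr[1] = 6-2 = 4 → [6, 4, 0, 4, 0, 8]
j=2: arr[2] = 4-0 = 4 → [6, 4, 4, 4, 0, 8]
j=3: arr[3] = 4-4 = 0 → [6, 4, 4, 0, 0, 8]
j=4: arr[4] = 0-0 = 0 → [6, 4, 4, 0, 0, 8]
j=5: arr[5] = 0-8 = -8 → [6, 4, 4, 0, 0, -8]

[6, 4, 4, 0, 0, -8]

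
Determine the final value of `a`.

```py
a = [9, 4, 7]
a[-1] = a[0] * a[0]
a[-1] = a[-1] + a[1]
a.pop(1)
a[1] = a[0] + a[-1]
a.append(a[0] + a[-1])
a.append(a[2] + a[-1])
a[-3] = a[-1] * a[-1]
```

[9, 42436, 103, 206]

a[-1] = a[0]*a[0] = 9*9 = 81 → [9, 4, 81]
a[-1] = a[-1]+a[1] = 81+4 = 85 → [9, 4, 85]
pop(1) removes 4 → [9, 85]
a[1] = a[0]+a[-1] = 9+85 = 94 → [9, 94]
append a[0]+a[-1] = 9+94 = 103 → [9, 94, 103]
append a[2]+a[-1] = 103+103 = 206 → [9, 94, 103, 206]
a[-3] = a[-1]*a[-1] = 206*206 = 42436 → [9, 42436, 103, 206]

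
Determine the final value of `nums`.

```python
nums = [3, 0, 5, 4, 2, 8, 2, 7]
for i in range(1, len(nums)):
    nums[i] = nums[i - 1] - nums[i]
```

i=1: nums[1] = 3-0 = 3 → [3, 3, 5, 4, 2, 8, 2, 7]
i=2: nums[2] = 3-5 = -2 → [3, 3, -2, 4, 2, 8, 2, 7]
i=3: nums[3] = (-2)-4 = -6 → [3, 3, -2, -6, 2, 8, 2, 7]
i=4: nums[4] = (-6)-2 = -8 → [3, 3, -2, -6, -8, 8, 2, 7]
i=5: nums[5] = (-8)-8 = -16 → [3, 3, -2, -6, -8, -16, 2, 7]
i=6: nums[6] = (-16)-2 = -18 → [3, 3, -2, -6, -8, -16, -18, 7]
i=7: nums[7] = (-18)-7 = -25 → [3, 3, -2, -6, -8, -16, -18, -25]

[3, 3, -2, -6, -8, -16, -18, -25]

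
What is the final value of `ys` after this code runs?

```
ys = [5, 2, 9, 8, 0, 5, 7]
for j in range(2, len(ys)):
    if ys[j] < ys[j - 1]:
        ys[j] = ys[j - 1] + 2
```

j=2: 9>=2, unchanged → [5, 2, 9, 8, 0, 5, 7]
j=3: 8<9, ys[3] = 9+2 = 11 → [5, 2, 9, 11, 0, 5, 7]
j=4: 0<11, ys[4] = 11+2 = 13 → [5, 2, 9, 11, 13, 5, 7]
j=5: 5<13, ys[5] = 13+2 = 15 → [5, 2, 9, 11, 13, 15, 7]
j=6: 7<15, ys[6] = 15+2 = 17 → [5, 2, 9, 11, 13, 15, 17]

[5, 2, 9, 11, 13, 15, 17]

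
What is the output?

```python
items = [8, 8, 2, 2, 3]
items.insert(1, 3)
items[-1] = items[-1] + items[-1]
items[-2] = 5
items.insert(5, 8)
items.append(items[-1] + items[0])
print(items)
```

insert 3 at 1 → [8, 3, 8, 2, 2, 3]
items[-1] = items[-1]+items[-1] = 3+3 = 6 → [8, 3, 8, 2, 2, 6]
items[-2] = 5 → [8, 3, 8, 2, 5, 6]
insert 8 at 5 → [8, 3, 8, 2, 5, 8, 6]
append items[-1]+items[0] = 6+8 = 14 → [8, 3, 8, 2, 5, 8, 6, 14]

[8, 3, 8, 2, 5, 8, 6, 14]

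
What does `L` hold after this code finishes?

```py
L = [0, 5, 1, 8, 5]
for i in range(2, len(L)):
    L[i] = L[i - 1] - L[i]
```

i=2: L[2] = 5-1 = 4 → [0, 5, 4, 8, 5]
i=3: L[3] = 4-8 = -4 → [0, 5, 4, -4, 5]
i=4: L[4] = (-4)-5 = -9 → [0, 5, 4, -4, -9]

[0, 5, 4, -4, -9]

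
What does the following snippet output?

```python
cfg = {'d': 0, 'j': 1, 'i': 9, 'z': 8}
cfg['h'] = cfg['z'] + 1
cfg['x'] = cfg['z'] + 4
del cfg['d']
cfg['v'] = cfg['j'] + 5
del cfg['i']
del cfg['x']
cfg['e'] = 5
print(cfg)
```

cfg['h'] = cfg['z']+1 = 9 → {'d': 0, 'j': 1, 'i': 9, 'z': 8, 'h': 9}
cfg['x'] = cfg['z']+4 = 12 → {'d': 0, 'j': 1, 'i': 9, 'z': 8, 'h': 9, 'x': 12}
del 'd' → {'j': 1, 'i': 9, 'z': 8, 'h': 9, 'x': 12}
cfg['v'] = cfg['j']+5 = 6 → {'j': 1, 'i': 9, 'z': 8, 'h': 9, 'x': 12, 'v': 6}
del 'i' → {'j': 1, 'z': 8, 'h': 9, 'x': 12, 'v': 6}
del 'x' → {'j': 1, 'z': 8, 'h': 9, 'v': 6}
cfg['e'] = 5 → {'j': 1, 'z': 8, 'h': 9, 'v': 6, 'e': 5}

{'j': 1, 'z': 8, 'h': 9, 'v': 6, 'e': 5}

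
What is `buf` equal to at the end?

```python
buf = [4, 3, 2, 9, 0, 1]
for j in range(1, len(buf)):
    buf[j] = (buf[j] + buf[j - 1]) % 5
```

[4, 2, 4, 3, 3, 4]

j=1: buf[1] = (3+4)%5 = 2 → [4, 2, 2, 9, 0, 1]
j=2: buf[2] = (2+2)%5 = 4 → [4, 2, 4, 9, 0, 1]
j=3: buf[3] = (9+4)%5 = 3 → [4, 2, 4, 3, 0, 1]
j=4: buf[4] = (0+3)%5 = 3 → [4, 2, 4, 3, 3, 1]
j=5: buf[5] = (1+3)%5 = 4 → [4, 2, 4, 3, 3, 4]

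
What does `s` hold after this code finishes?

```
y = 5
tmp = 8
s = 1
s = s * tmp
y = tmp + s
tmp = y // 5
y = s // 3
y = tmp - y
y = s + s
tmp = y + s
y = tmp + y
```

8

s = 1*8 = 8
y = 8+8 = 16
tmp = 16//5 = 3
y = 8//3 = 2
y = 3-2 = 1
y = 8+8 = 16
tmp = 16+8 = 24
y = 24+16 = 40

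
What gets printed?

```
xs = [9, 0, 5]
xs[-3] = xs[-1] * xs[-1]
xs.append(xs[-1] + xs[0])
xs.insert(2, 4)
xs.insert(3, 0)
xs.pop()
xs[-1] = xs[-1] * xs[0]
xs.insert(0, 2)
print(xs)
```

xs[-3] = xs[-1]*xs[-1] = 5*5 = 25 → [25, 0, 5]
append xs[-1]+xs[0] = 5+25 = 30 → [25, 0, 5, 30]
insert 4 at 2 → [25, 0, 4, 5, 30]
insert 0 at 3 → [25, 0, 4, 0, 5, 30]
pop() removes 30 → [25, 0, 4, 0, 5]
xs[-1] = xs[-1]*xs[0] = 5*25 = 125 → [25, 0, 4, 0, 125]
insert 2 at 0 → [2, 25, 0, 4, 0, 125]

[2, 25, 0, 4, 0, 125]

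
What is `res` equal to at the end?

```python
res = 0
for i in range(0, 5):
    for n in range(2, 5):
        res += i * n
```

i=0,n=2: res = 0+0 = 0
i=0,n=3: res = 0+0 = 0
i=0,n=4: res = 0+0 = 0
i=1,n=2: res = 0+2 = 2
i=1,n=3: res = 2+3 = 5
i=1,n=4: res = 5+4 = 9
i=2,n=2: res = 9+4 = 13
i=2,n=3: res = 13+6 = 19
i=2,n=4: res = 19+8 = 27
i=3,n=2: res = 27+6 = 33
i=3,n=3: res = 33+9 = 42
i=3,n=4: res = 42+12 = 54
i=4,n=2: res = 54+8 = 62
i=4,n=3: res = 62+12 = 74
i=4,n=4: res = 74+16 = 90

90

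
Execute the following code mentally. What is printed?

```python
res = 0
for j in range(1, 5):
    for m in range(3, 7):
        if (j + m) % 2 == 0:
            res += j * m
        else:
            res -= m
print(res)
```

j=1,m=3: even sum, res = 0+3 = 3
j=1,m=4: odd sum, res = 3-4 = -1
j=1,m=5: even sum, res = (-1)+5 = 4
j=1,m=6: odd sum, res = 4-6 = -2
j=2,m=3: odd sum, res = (-2)-3 = -5
j=2,m=4: even sum, res = (-5)+8 = 3
j=2,m=5: odd sum, res = 3-5 = -2
j=2,m=6: even sum, res = (-2)+12 = 10
j=3,m=3: even sum, res = 10+9 = 19
j=3,m=4: odd sum, res = 19-4 = 15
j=3,m=5: even sum, res = 15+15 = 30
j=3,m=6: odd sum, res = 30-6 = 24
j=4,m=3: odd sum, res = 24-3 = 21
j=4,m=4: even sum, res = 21+16 = 37
j=4,m=5: odd sum, res = 37-5 = 32
j=4,m=6: even sum, res = 32+24 = 56

56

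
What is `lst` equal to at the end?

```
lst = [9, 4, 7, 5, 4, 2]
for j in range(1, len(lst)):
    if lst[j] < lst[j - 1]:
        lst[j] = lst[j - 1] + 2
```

j=1: 4<9, lst[1] = 9+2 = 11 → [9, 11, 7, 5, 4, 2]
j=2: 7<11, lst[2] = 11+2 = 13 → [9, 11, 13, 5, 4, 2]
j=3: 5<13, lst[3] = 13+2 = 15 → [9, 11, 13, 15, 4, 2]
j=4: 4<15, lst[4] = 15+2 = 17 → [9, 11, 13, 15, 17, 2]
j=5: 2<17, lst[5] = 17+2 = 19 → [9, 11, 13, 15, 17, 19]

[9, 11, 13, 15, 17, 19]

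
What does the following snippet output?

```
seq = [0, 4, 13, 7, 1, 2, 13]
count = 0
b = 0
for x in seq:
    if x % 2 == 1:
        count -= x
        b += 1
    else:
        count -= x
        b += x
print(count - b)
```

-50

x=0: not odd, count = 0-0 = 0; b=0
x=4: not odd, count = 0-4 = -4; b=4
x=13: odd, count = (-4)-13 = -17; b=5
x=7: odd, count = (-17)-7 = -24; b=6
x=1: odd, count = (-24)-1 = -25; b=7
x=2: not odd, count = (-25)-2 = -27; b=9
x=13: odd, count = (-27)-13 = -40; b=10
count-b = (-40)-10 = -50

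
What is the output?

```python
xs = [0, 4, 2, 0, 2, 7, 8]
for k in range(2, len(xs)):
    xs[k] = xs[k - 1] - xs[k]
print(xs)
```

k=2: xs[2] = 4-2 = 2 → [0, 4, 2, 0, 2, 7, 8]
k=3: xs[3] = 2-0 = 2 → [0, 4, 2, 2, 2, 7, 8]
k=4: xs[4] = 2-2 = 0 → [0, 4, 2, 2, 0, 7, 8]
k=5: xs[5] = 0-7 = -7 → [0, 4, 2, 2, 0, -7, 8]
k=6: xs[6] = (-7)-8 = -15 → [0, 4, 2, 2, 0, -7, -15]

[0, 4, 2, 2, 0, -7, -15]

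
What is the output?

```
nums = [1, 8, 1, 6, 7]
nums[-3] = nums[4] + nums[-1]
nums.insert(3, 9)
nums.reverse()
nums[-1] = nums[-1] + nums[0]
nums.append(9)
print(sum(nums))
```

61

nums[-3] = nums[4]+nums[-1] = 7+7 = 14 → [1, 8, 14, 6, 7]
insert 9 at 3 → [1, 8, 14, 9, 6, 7]
reverse → [7, 6, 9, 14, 8, 1]
nums[-1] = nums[-1]+nums[0] = 1+7 = 8 → [7, 6, 9, 14, 8, 8]
append 9 → [7, 6, 9, 14, 8, 8, 9]
sum = 61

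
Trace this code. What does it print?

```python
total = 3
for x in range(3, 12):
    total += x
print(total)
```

66

x=3: total = 3+3 = 6
x=4: total = 6+4 = 10
x=5: total = 10+5 = 15
x=6: total = 15+6 = 21
x=7: total = 21+7 = 28
x=8: total = 28+8 = 36
x=9: total = 36+9 = 45
x=10: total = 45+10 = 55
x=11: total = 55+11 = 66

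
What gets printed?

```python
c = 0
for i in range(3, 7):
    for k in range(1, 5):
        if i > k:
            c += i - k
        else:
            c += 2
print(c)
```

39

i=3,k=1: 3>1, c = 0+2 = 2
i=3,k=2: 3>2, c = 2+1 = 3
i=3,k=3: not 3>3, c = 3+2 = 5
i=3,k=4: not 3>4, c = 5+2 = 7
i=4,k=1: 4>1, c = 7+3 = 10
i=4,k=2: 4>2, c = 10+2 = 12
i=4,k=3: 4>3, c = 12+1 = 13
i=4,k=4: not 4>4, c = 13+2 = 15
i=5,k=1: 5>1, c = 15+4 = 19
i=5,k=2: 5>2, c = 19+3 = 22
i=5,k=3: 5>3, c = 22+2 = 24
i=5,k=4: 5>4, c = 24+1 = 25
i=6,k=1: 6>1, c = 25+5 = 30
i=6,k=2: 6>2, c = 30+4 = 34
i=6,k=3: 6>3, c = 34+3 = 37
i=6,k=4: 6>4, c = 37+2 = 39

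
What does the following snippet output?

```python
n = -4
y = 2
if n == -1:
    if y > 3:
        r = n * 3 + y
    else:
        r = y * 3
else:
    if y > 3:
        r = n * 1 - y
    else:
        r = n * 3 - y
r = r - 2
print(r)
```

n=-4, y=2
n == -1 is False; y > 3 is False
→ r = n * 3 - y = -14
r = (-14)-2 = -16

-16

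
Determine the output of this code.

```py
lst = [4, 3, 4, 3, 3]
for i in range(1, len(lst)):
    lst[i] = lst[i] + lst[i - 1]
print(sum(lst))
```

i=1: lst[1] = 3+4 = 7 → [4, 7, 4, 3, 3]
i=2: lst[2] = 4+7 = 11 → [4, 7, 11, 3, 3]
i=3: lst[3] = 3+11 = 14 → [4, 7, 11, 14, 3]
i=4: lst[4] = 3+14 = 17 → [4, 7, 11, 14, 17]
sum = 53

53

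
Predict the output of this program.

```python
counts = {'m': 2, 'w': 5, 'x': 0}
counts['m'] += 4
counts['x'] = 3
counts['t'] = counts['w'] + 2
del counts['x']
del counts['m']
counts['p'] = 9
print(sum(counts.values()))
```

counts['m'] = 2+4 = 6 → {'m': 6, 'w': 5, 'x': 0}
counts['x'] = 3 → {'m': 6, 'w': 5, 'x': 3}
counts['t'] = counts['w']+2 = 7 → {'m': 6, 'w': 5, 'x': 3, 't': 7}
del 'x' → {'m': 6, 'w': 5, 't': 7}
del 'm' → {'w': 5, 't': 7}
counts['p'] = 9 → {'w': 5, 't': 7, 'p': 9}
sum of values = 21

21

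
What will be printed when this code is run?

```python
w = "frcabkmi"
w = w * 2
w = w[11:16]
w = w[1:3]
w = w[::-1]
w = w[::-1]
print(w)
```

bk

repeat ×2 → 'frcabkmifrcabkmi'
slice [11:16] → 'abkmi'
slice [1:3] → 'bk'
reverse → 'kb'
reverse → 'bk'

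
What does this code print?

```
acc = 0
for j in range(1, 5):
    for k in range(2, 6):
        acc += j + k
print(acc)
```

96

j=1,k=2: acc = 0+3 = 3
j=1,k=3: acc = 3+4 = 7
j=1,k=4: acc = 7+5 = 12
j=1,k=5: acc = 12+6 = 18
j=2,k=2: acc = 18+4 = 22
j=2,k=3: acc = 22+5 = 27
j=2,k=4: acc = 27+6 = 33
j=2,k=5: acc = 33+7 = 40
j=3,k=2: acc = 40+5 = 45
j=3,k=3: acc = 45+6 = 51
j=3,k=4: acc = 51+7 = 58
j=3,k=5: acc = 58+8 = 66
j=4,k=2: acc = 66+6 = 72
j=4,k=3: acc = 72+7 = 79
j=4,k=4: acc = 79+8 = 87
j=4,k=5: acc = 87+9 = 96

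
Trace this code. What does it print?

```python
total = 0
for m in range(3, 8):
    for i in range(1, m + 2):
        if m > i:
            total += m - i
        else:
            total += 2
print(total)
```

m=3,i=1: 3>1, total = 0+2 = 2
m=3,i=2: 3>2, total = 2+1 = 3
m=3,i=3: not 3>3, total = 3+2 = 5
m=3,i=4: not 3>4, total = 5+2 = 7
m=4,i=1: 4>1, total = 7+3 = 10
m=4,i=2: 4>2, total = 10+2 = 12
m=4,i=3: 4>3, total = 12+1 = 13
m=4,i=4: not 4>4, total = 13+2 = 15
m=4,i=5: not 4>5, total = 15+2 = 17
m=5,i=1: 5>1, total = 17+4 = 21
m=5,i=2: 5>2, total = 21+3 = 24
m=5,i=3: 5>3, total = 24+2 = 26
m=5,i=4: 5>4, total = 26+1 = 27
m=5,i=5: not 5>5, total = 27+2 = 29
m=5,i=6: not 5>6, total = 29+2 = 31
m=6,i=1: 6>1, total = 31+5 = 36
m=6,i=2: 6>2, total = 36+4 = 40
m=6,i=3: 6>3, total = 40+3 = 43
m=6,i=4: 6>4, total = 43+2 = 45
m=6,i=5: 6>5, total = 45+1 = 46
m=6,i=6: not 6>6, total = 46+2 = 48
m=6,i=7: not 6>7, total = 48+2 = 50
m=7,i=1: 7>1, total = 50+6 = 56
m=7,i=2: 7>2, total = 56+5 = 61
m=7,i=3: 7>3, total = 61+4 = 65
m=7,i=4: 7>4, total = 65+3 = 68
m=7,i=5: 7>5, total = 68+2 = 70
m=7,i=6: 7>6, total = 70+1 = 71
m=7,i=7: not 7>7, total = 71+2 = 73
m=7,i=8: not 7>8, total = 73+2 = 75

75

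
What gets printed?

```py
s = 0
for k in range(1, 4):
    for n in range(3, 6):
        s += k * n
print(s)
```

k=1,n=3: s = 0+3 = 3
k=1,n=4: s = 3+4 = 7
k=1,n=5: s = 7+5 = 12
k=2,n=3: s = 12+6 = 18
k=2,n=4: s = 18+8 = 26
k=2,n=5: s = 26+10 = 36
k=3,n=3: s = 36+9 = 45
k=3,n=4: s = 45+12 = 57
k=3,n=5: s = 57+15 = 72

72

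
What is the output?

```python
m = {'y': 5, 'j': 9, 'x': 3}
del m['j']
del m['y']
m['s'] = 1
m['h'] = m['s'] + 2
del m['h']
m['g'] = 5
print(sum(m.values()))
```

del 'j' → {'y': 5, 'x': 3}
del 'y' → {'x': 3}
m['s'] = 1 → {'x': 3, 's': 1}
m['h'] = m['s']+2 = 3 → {'x': 3, 's': 1, 'h': 3}
del 'h' → {'x': 3, 's': 1}
m['g'] = 5 → {'x': 3, 's': 1, 'g': 5}
sum of values = 9

9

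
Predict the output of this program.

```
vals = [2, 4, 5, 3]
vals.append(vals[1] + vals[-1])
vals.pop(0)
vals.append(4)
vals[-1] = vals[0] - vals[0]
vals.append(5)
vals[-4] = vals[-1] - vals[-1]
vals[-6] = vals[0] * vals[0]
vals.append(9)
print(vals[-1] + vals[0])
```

25

append vals[1]+vals[-1] = 4+3 = 7 → [2, 4, 5, 3, 7]
pop(0) removes 2 → [4, 5, 3, 7]
append 4 → [4, 5, 3, 7, 4]
vals[-1] = vals[0]-vals[0] = 4-4 = 0 → [4, 5, 3, 7, 0]
append 5 → [4, 5, 3, 7, 0, 5]
vals[-4] = vals[-1]-vals[-1] = 5-5 = 0 → [4, 5, 0, 7, 0, 5]
vals[-6] = vals[0]*vals[0] = 4*4 = 16 → [16, 5, 0, 7, 0, 5]
append 9 → [16, 5, 0, 7, 0, 5, 9]
vals[-1]+vals[0] = 9+16 = 25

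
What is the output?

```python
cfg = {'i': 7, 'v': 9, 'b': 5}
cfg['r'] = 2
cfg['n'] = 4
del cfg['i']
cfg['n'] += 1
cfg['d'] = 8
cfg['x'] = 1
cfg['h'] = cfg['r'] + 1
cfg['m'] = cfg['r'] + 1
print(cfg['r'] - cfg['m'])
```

-1

cfg['r'] = 2 → {'i': 7, 'v': 9, 'b': 5, 'r': 2}
cfg['n'] = 4 → {'i': 7, 'v': 9, 'b': 5, 'r': 2, 'n': 4}
del 'i' → {'v': 9, 'b': 5, 'r': 2, 'n': 4}
cfg['n'] = 4+1 = 5 → {'v': 9, 'b': 5, 'r': 2, 'n': 5}
cfg['d'] = 8 → {'v': 9, 'b': 5, 'r': 2, 'n': 5, 'd': 8}
cfg['x'] = 1 → {'v': 9, 'b': 5, 'r': 2, 'n': 5, 'd': 8, 'x': 1}
cfg['h'] = cfg['r']+1 = 3 → {'v': 9, 'b': 5, 'r': 2, 'n': 5, 'd': 8, 'x': 1, 'h': 3}
cfg['m'] = cfg['r']+1 = 3 → {'v': 9, 'b': 5, 'r': 2, 'n': 5, 'd': 8, 'x': 1, 'h': 3, 'm': 3}
cfg['r']-cfg['m'] = 2-3 = -1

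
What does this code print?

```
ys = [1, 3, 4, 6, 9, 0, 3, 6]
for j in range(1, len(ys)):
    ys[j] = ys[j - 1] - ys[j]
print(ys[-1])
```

j=1: ys[1] = 1-3 = -2 → [1, -2, 4, 6, 9, 0, 3, 6]
j=2: ys[2] = (-2)-4 = -6 → [1, -2, -6, 6, 9, 0, 3, 6]
j=3: ys[3] = (-6)-6 = -12 → [1, -2, -6, -12, 9, 0, 3, 6]
j=4: ys[4] = (-12)-9 = -21 → [1, -2, -6, -12, -21, 0, 3, 6]
j=5: ys[5] = (-21)-0 = -21 → [1, -2, -6, -12, -21, -21, 3, 6]
j=6: ys[6] = (-21)-3 = -24 → [1, -2, -6, -12, -21, -21, -24, 6]
j=7: ys[7] = (-24)-6 = -30 → [1, -2, -6, -12, -21, -21, -24, -30]

-30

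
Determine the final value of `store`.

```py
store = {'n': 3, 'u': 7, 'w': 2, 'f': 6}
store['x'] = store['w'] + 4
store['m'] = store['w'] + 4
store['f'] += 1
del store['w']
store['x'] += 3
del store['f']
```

{'n': 3, 'u': 7, 'x': 9, 'm': 6}

store['x'] = store['w']+4 = 6 → {'n': 3, 'u': 7, 'w': 2, 'f': 6, 'x': 6}
store['m'] = store['w']+4 = 6 → {'n': 3, 'u': 7, 'w': 2, 'f': 6, 'x': 6, 'm': 6}
store['f'] = 6+1 = 7 → {'n': 3, 'u': 7, 'w': 2, 'f': 7, 'x': 6, 'm': 6}
del 'w' → {'n': 3, 'u': 7, 'f': 7, 'x': 6, 'm': 6}
store['x'] = 6+3 = 9 → {'n': 3, 'u': 7, 'f': 7, 'x': 9, 'm': 6}
del 'f' → {'n': 3, 'u': 7, 'x': 9, 'm': 6}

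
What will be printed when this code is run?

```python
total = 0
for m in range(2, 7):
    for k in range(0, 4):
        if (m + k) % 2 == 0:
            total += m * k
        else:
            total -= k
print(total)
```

m=2,k=0: even sum, total = 0+0 = 0
m=2,k=1: odd sum, total = 0-1 = -1
m=2,k=2: even sum, total = (-1)+4 = 3
m=2,k=3: odd sum, total = 3-3 = 0
m=3,k=0: odd sum, total = 0-0 = 0
m=3,k=1: even sum, total = 0+3 = 3
m=3,k=2: odd sum, total = 3-2 = 1
m=3,k=3: even sum, total = 1+9 = 10
m=4,k=0: even sum, total = 10+0 = 10
m=4,k=1: odd sum, total = 10-1 = 9
m=4,k=2: even sum, total = 9+8 = 17
m=4,k=3: odd sum, total = 17-3 = 14
m=5,k=0: odd sum, total = 14-0 = 14
m=5,k=1: even sum, total = 14+5 = 19
m=5,k=2: odd sum, total = 19-2 = 17
m=5,k=3: even sum, total = 17+15 = 32
m=6,k=0: even sum, total = 32+0 = 32
m=6,k=1: odd sum, total = 32-1 = 31
m=6,k=2: even sum, total = 31+12 = 43
m=6,k=3: odd sum, total = 43-3 = 40

40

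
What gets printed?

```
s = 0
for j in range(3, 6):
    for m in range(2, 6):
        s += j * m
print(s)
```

j=3,m=2: s = 0+6 = 6
j=3,m=3: s = 6+9 = 15
j=3,m=4: s = 15+12 = 27
j=3,m=5: s = 27+15 = 42
j=4,m=2: s = 42+8 = 50
j=4,m=3: s = 50+12 = 62
j=4,m=4: s = 62+16 = 78
j=4,m=5: s = 78+20 = 98
j=5,m=2: s = 98+10 = 108
j=5,m=3: s = 108+15 = 123
j=5,m=4: s = 123+20 = 143
j=5,m=5: s = 143+25 = 168

168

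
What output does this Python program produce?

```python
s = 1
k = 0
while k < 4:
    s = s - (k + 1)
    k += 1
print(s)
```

k=0: s = 1-1 = 0
k=1: s = 0-2 = -2
k=2: s = (-2)-3 = -5
k=3: s = (-5)-4 = -9

-9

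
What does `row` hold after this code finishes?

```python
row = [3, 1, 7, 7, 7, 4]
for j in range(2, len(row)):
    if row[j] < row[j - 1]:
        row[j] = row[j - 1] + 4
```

j=2: 7>=1, unchanged → [3, 1, 7, 7, 7, 4]
j=3: 7>=7, unchanged → [3, 1, 7, 7, 7, 4]
j=4: 7>=7, unchanged → [3, 1, 7, 7, 7, 4]
j=5: 4<7, row[5] = 7+4 = 11 → [3, 1, 7, 7, 7, 11]

[3, 1, 7, 7, 7, 11]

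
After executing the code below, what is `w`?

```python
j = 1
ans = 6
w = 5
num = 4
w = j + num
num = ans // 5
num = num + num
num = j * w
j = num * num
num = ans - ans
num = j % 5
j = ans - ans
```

w = 1+4 = 5
num = 6//5 = 1
num = 1+1 = 2
num = 1*5 = 5
j = 5*5 = 25
num = 6-6 = 0
num = 25%5 = 0
j = 6-6 = 0

5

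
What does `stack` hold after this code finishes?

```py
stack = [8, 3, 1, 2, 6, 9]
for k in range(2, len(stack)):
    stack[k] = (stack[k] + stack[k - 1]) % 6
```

[8, 3, 4, 0, 0, 3]

k=2: stack[2] = (1+3)%6 = 4 → [8, 3, 4, 2, 6, 9]
k=3: stack[3] = (2+4)%6 = 0 → [8, 3, 4, 0, 6, 9]
k=4: stack[4] = (6+0)%6 = 0 → [8, 3, 4, 0, 0, 9]
k=5: stack[5] = (9+0)%6 = 3 → [8, 3, 4, 0, 0, 3]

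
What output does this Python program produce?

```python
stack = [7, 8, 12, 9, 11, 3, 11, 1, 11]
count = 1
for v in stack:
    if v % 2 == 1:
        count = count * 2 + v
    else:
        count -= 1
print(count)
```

v=7: odd, count = 1*2+7 = 9
v=8: not odd, count = 9-1 = 8
v=12: not odd, count = 8-1 = 7
v=9: odd, count = 7*2+9 = 23
v=11: odd, count = 23*2+11 = 57
v=3: odd, count = 57*2+3 = 117
v=11: odd, count = 117*2+11 = 245
v=1: odd, count = 245*2+1 = 491
v=11: odd, count = 491*2+11 = 993

993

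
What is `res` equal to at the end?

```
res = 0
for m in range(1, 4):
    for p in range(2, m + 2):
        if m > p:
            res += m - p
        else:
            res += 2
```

m=1,p=2: not 1>2, res = 0+2 = 2
m=2,p=2: not 2>2, res = 2+2 = 4
m=2,p=3: not 2>3, res = 4+2 = 6
m=3,p=2: 3>2, res = 6+1 = 7
m=3,p=3: not 3>3, res = 7+2 = 9
m=3,p=4: not 3>4, res = 9+2 = 11

11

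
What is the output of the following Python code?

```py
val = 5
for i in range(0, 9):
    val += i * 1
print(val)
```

41

i=0: val = 5+0*1 = 5
i=1: val = 5+1*1 = 6
i=2: val = 6+2*1 = 8
i=3: val = 8+3*1 = 11
i=4: val = 11+4*1 = 15
i=5: val = 15+5*1 = 20
i=6: val = 20+6*1 = 26
i=7: val = 26+7*1 = 33
i=8: val = 33+8*1 = 41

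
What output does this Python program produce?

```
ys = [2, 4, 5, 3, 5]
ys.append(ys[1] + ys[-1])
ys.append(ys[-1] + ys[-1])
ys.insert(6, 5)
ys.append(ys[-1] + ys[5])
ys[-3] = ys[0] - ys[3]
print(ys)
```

append ys[1]+ys[-1] = 4+5 = 9 → [2, 4, 5, 3, 5, 9]
append ys[-1]+ys[-1] = 9+9 = 18 → [2, 4, 5, 3, 5, 9, 18]
insert 5 at 6 → [2, 4, 5, 3, 5, 9, 5, 18]
append ys[-1]+ys[5] = 18+9 = 27 → [2, 4, 5, 3, 5, 9, 5, 18, 27]
ys[-3] = ys[0]-ys[3] = 2-3 = -1 → [2, 4, 5, 3, 5, 9, -1, 18, 27]

[2, 4, 5, 3, 5, 9, -1, 18, 27]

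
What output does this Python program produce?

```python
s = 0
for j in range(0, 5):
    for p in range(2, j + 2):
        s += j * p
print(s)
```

j=1,p=2: s = 0+2 = 2
j=2,p=2: s = 2+4 = 6
j=2,p=3: s = 6+6 = 12
j=3,p=2: s = 12+6 = 18
j=3,p=3: s = 18+9 = 27
j=3,p=4: s = 27+12 = 39
j=4,p=2: s = 39+8 = 47
j=4,p=3: s = 47+12 = 59
j=4,p=4: s = 59+16 = 75
j=4,p=5: s = 75+20 = 95

95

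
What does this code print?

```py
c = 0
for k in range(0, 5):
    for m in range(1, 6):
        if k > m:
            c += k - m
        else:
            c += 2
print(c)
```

48

k=0,m=1: not 0>1, c = 0+2 = 2
k=0,m=2: not 0>2, c = 2+2 = 4
k=0,m=3: not 0>3, c = 4+2 = 6
k=0,m=4: not 0>4, c = 6+2 = 8
k=0,m=5: not 0>5, c = 8+2 = 10
k=1,m=1: not 1>1, c = 10+2 = 12
k=1,m=2: not 1>2, c = 12+2 = 14
k=1,m=3: not 1>3, c = 14+2 = 16
k=1,m=4: not 1>4, c = 16+2 = 18
k=1,m=5: not 1>5, c = 18+2 = 20
k=2,m=1: 2>1, c = 20+1 = 21
k=2,m=2: not 2>2, c = 21+2 = 23
k=2,m=3: not 2>3, c = 23+2 = 25
k=2,m=4: not 2>4, c = 25+2 = 27
k=2,m=5: not 2>5, c = 27+2 = 29
k=3,m=1: 3>1, c = 29+2 = 31
k=3,m=2: 3>2, c = 31+1 = 32
k=3,m=3: not 3>3, c = 32+2 = 34
k=3,m=4: not 3>4, c = 34+2 = 36
k=3,m=5: not 3>5, c = 36+2 = 38
k=4,m=1: 4>1, c = 38+3 = 41
k=4,m=2: 4>2, c = 41+2 = 43
k=4,m=3: 4>3, c = 43+1 = 44
k=4,m=4: not 4>4, c = 44+2 = 46
k=4,m=5: not 4>5, c = 46+2 = 48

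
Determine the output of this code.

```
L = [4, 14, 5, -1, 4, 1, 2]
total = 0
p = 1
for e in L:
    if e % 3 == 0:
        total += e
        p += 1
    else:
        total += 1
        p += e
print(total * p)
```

210

e=4: not %3==0, total = 0+1 = 1; p=5
e=14: not %3==0, total = 1+1 = 2; p=19
e=5: not %3==0, total = 2+1 = 3; p=24
e=-1: not %3==0, total = 3+1 = 4; p=23
e=4: not %3==0, total = 4+1 = 5; p=27
e=1: not %3==0, total = 5+1 = 6; p=28
e=2: not %3==0, total = 6+1 = 7; p=30
total*p = 7*30 = 210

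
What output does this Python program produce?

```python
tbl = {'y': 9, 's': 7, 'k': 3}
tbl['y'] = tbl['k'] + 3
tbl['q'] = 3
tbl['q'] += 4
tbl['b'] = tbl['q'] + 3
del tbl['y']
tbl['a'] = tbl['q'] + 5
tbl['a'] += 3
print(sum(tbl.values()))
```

42

tbl['y'] = tbl['k']+3 = 6 → {'y': 6, 's': 7, 'k': 3}
tbl['q'] = 3 → {'y': 6, 's': 7, 'k': 3, 'q': 3}
tbl['q'] = 3+4 = 7 → {'y': 6, 's': 7, 'k': 3, 'q': 7}
tbl['b'] = tbl['q']+3 = 10 → {'y': 6, 's': 7, 'k': 3, 'q': 7, 'b': 10}
del 'y' → {'s': 7, 'k': 3, 'q': 7, 'b': 10}
tbl['a'] = tbl['q']+5 = 12 → {'s': 7, 'k': 3, 'q': 7, 'b': 10, 'a': 12}
tbl['a'] = 12+3 = 15 → {'s': 7, 'k': 3, 'q': 7, 'b': 10, 'a': 15}
sum of values = 42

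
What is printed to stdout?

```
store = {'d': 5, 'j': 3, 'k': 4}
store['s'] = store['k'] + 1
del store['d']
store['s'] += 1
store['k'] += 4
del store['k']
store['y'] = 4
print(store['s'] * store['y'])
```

24

store['s'] = store['k']+1 = 5 → {'d': 5, 'j': 3, 'k': 4, 's': 5}
del 'd' → {'j': 3, 'k': 4, 's': 5}
store['s'] = 5+1 = 6 → {'j': 3, 'k': 4, 's': 6}
store['k'] = 4+4 = 8 → {'j': 3, 'k': 8, 's': 6}
del 'k' → {'j': 3, 's': 6}
store['y'] = 4 → {'j': 3, 's': 6, 'y': 4}
store['s']*store['y'] = 6*4 = 24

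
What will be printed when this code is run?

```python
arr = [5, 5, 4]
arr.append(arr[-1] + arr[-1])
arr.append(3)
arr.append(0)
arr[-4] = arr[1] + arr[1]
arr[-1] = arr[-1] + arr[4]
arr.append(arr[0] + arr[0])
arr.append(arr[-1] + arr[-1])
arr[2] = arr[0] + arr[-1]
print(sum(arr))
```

append arr[-1]+arr[-1] = 4+4 = 8 → [5, 5, 4, 8]
append 3 → [5, 5, 4, 8, 3]
append 0 → [5, 5, 4, 8, 3, 0]
arr[-4] = arr[1]+arr[1] = 5+5 = 10 → [5, 5, 10, 8, 3, 0]
arr[-1] = arr[-1]+arr[4] = 0+3 = 3 → [5, 5, 10, 8, 3, 3]
append arr[0]+arr[0] = 5+5 = 10 → [5, 5, 10, 8, 3, 3, 10]
append arr[-1]+arr[-1] = 10+10 = 20 → [5, 5, 10, 8, 3, 3, 10, 20]
arr[2] = arr[0]+arr[-1] = 5+20 = 25 → [5, 5, 25, 8, 3, 3, 10, 20]
sum = 79

79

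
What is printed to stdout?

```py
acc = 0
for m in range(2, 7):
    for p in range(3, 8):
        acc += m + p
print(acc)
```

225

m=2,p=3: acc = 0+5 = 5
m=2,p=4: acc = 5+6 = 11
m=2,p=5: acc = 11+7 = 18
m=2,p=6: acc = 18+8 = 26
m=2,p=7: acc = 26+9 = 35
m=3,p=3: acc = 35+6 = 41
m=3,p=4: acc = 41+7 = 48
m=3,p=5: acc = 48+8 = 56
m=3,p=6: acc = 56+9 = 65
m=3,p=7: acc = 65+10 = 75
m=4,p=3: acc = 75+7 = 82
m=4,p=4: acc = 82+8 = 90
m=4,p=5: acc = 90+9 = 99
m=4,p=6: acc = 99+10 = 109
m=4,p=7: acc = 109+11 = 120
m=5,p=3: acc = 120+8 = 128
m=5,p=4: acc = 128+9 = 137
m=5,p=5: acc = 137+10 = 147
m=5,p=6: acc = 147+11 = 158
m=5,p=7: acc = 158+12 = 170
m=6,p=3: acc = 170+9 = 179
m=6,p=4: acc = 179+10 = 189
m=6,p=5: acc = 189+11 = 200
m=6,p=6: acc = 200+12 = 212
m=6,p=7: acc = 212+13 = 225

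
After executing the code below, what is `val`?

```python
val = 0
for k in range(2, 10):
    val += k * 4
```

k=2: val = 0+2*4 = 8
k=3: val = 8+3*4 = 20
k=4: val = 20+4*4 = 36
k=5: val = 36+5*4 = 56
k=6: val = 56+6*4 = 80
k=7: val = 80+7*4 = 108
k=8: val = 108+8*4 = 140
k=9: val = 140+9*4 = 176

176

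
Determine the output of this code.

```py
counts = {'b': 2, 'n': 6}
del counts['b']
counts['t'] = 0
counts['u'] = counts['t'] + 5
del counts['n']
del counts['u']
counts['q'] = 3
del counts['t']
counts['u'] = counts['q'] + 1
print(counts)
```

del 'b' → {'n': 6}
counts['t'] = 0 → {'n': 6, 't': 0}
counts['u'] = counts['t']+5 = 5 → {'n': 6, 't': 0, 'u': 5}
del 'n' → {'t': 0, 'u': 5}
del 'u' → {'t': 0}
counts['q'] = 3 → {'t': 0, 'q': 3}
del 't' → {'q': 3}
counts['u'] = counts['q']+1 = 4 → {'q': 3, 'u': 4}

{'q': 3, 'u': 4}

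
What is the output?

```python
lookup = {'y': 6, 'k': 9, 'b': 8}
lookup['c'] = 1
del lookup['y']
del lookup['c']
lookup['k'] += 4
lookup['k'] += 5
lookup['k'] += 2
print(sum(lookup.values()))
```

lookup['c'] = 1 → {'y': 6, 'k': 9, 'b': 8, 'c': 1}
del 'y' → {'k': 9, 'b': 8, 'c': 1}
del 'c' → {'k': 9, 'b': 8}
lookup['k'] = 9+4 = 13 → {'k': 13, 'b': 8}
lookup['k'] = 13+5 = 18 → {'k': 18, 'b': 8}
lookup['k'] = 18+2 = 20 → {'k': 20, 'b': 8}
sum of values = 28

28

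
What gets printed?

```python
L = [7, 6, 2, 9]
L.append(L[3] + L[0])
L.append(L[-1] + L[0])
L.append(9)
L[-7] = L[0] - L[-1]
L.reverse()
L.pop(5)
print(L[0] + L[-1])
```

append L[3]+L[0] = 9+7 = 16 → [7, 6, 2, 9, 16]
append L[-1]+L[0] = 16+7 = 23 → [7, 6, 2, 9, 16, 23]
append 9 → [7, 6, 2, 9, 16, 23, 9]
L[-7] = L[0]-L[-1] = 7-9 = -2 → [-2, 6, 2, 9, 16, 23, 9]
reverse → [9, 23, 16, 9, 2, 6, -2]
pop(5) removes 6 → [9, 23, 16, 9, 2, -2]
L[0]+L[-1] = 9+(-2) = 7

7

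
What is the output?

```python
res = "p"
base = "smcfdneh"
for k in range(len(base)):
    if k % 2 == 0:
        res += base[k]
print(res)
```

pscde

k=0: add 's' → 'ps'
k=1: skip
k=2: add 'c' → 'psc'
k=3: skip
k=4: add 'd' → 'pscd'
k=5: skip
k=6: add 'e' → 'pscde'
k=7: skip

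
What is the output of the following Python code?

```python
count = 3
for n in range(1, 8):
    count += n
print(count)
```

n=1: count = 3+1 = 4
n=2: count = 4+2 = 6
n=3: count = 6+3 = 9
n=4: count = 9+4 = 13
n=5: count = 13+5 = 18
n=6: count = 18+6 = 24
n=7: count = 24+7 = 31

31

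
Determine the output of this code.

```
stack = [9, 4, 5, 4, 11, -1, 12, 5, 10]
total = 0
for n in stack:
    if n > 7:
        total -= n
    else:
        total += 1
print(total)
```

n=9: >7, total = 0-9 = -9
n=4: not >7, total = (-9)+1 = -8
n=5: not >7, total = (-8)+1 = -7
n=4: not >7, total = (-7)+1 = -6
n=11: >7, total = (-6)-11 = -17
n=-1: not >7, total = (-17)+1 = -16
n=12: >7, total = (-16)-12 = -28
n=5: not >7, total = (-28)+1 = -27
n=10: >7, total = (-27)-10 = -37

-37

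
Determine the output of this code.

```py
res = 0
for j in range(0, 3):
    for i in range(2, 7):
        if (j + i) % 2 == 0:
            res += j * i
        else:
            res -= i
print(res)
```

4

j=0,i=2: even sum, res = 0+0 = 0
j=0,i=3: odd sum, res = 0-3 = -3
j=0,i=4: even sum, res = (-3)+0 = -3
j=0,i=5: odd sum, res = (-3)-5 = -8
j=0,i=6: even sum, res = (-8)+0 = -8
j=1,i=2: odd sum, res = (-8)-2 = -10
j=1,i=3: even sum, res = (-10)+3 = -7
j=1,i=4: odd sum, res = (-7)-4 = -11
j=1,i=5: even sum, res = (-11)+5 = -6
j=1,i=6: odd sum, res = (-6)-6 = -12
j=2,i=2: even sum, res = (-12)+4 = -8
j=2,i=3: odd sum, res = (-8)-3 = -11
j=2,i=4: even sum, res = (-11)+8 = -3
j=2,i=5: odd sum, res = (-3)-5 = -8
j=2,i=6: even sum, res = (-8)+12 = 4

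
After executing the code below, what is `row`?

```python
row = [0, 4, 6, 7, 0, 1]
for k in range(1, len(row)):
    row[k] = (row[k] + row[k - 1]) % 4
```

k=1: row[1] = (4+0)%4 = 0 → [0, 0, 6, 7, 0, 1]
k=2: row[2] = (6+0)%4 = 2 → [0, 0, 2, 7, 0, 1]
k=3: row[3] = (7+2)%4 = 1 → [0, 0, 2, 1, 0, 1]
k=4: row[4] = (0+1)%4 = 1 → [0, 0, 2, 1, 1, 1]
k=5: row[5] = (1+1)%4 = 2 → [0, 0, 2, 1, 1, 2]

[0, 0, 2, 1, 1, 2]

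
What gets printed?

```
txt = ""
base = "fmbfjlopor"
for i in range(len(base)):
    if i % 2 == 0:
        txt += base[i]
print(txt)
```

i=0: add 'f' → 'f'
i=1: skip
i=2: add 'b' → 'fb'
i=3: skip
i=4: add 'j' → 'fbj'
i=5: skip
i=6: add 'o' → 'fbjo'
i=7: skip
i=8: add 'o' → 'fbjoo'
i=9: skip

fbjoo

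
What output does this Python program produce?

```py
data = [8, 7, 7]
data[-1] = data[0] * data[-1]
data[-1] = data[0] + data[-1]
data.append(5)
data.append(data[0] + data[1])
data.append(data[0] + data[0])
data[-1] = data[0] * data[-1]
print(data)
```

[8, 7, 64, 5, 15, 128]

data[-1] = data[0]*data[-1] = 8*7 = 56 → [8, 7, 56]
data[-1] = data[0]+data[-1] = 8+56 = 64 → [8, 7, 64]
append 5 → [8, 7, 64, 5]
append data[0]+data[1] = 8+7 = 15 → [8, 7, 64, 5, 15]
append data[0]+data[0] = 8+8 = 16 → [8, 7, 64, 5, 15, 16]
data[-1] = data[0]*data[-1] = 8*16 = 128 → [8, 7, 64, 5, 15, 128]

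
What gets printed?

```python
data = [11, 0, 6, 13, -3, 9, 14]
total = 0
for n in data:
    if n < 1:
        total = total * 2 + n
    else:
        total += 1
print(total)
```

7

n=11: not <1, total = 0+1 = 1
n=0: <1, total = 1*2+0 = 2
n=6: not <1, total = 2+1 = 3
n=13: not <1, total = 3+1 = 4
n=-3: <1, total = 4*2+(-3) = 5
n=9: not <1, total = 5+1 = 6
n=14: not <1, total = 6+1 = 7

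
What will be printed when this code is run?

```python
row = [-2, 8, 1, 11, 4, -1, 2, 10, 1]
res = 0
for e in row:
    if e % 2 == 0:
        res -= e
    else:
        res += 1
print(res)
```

-18

e=-2: even, res = 0-(-2) = 2
e=8: even, res = 2-8 = -6
e=1: not even, res = (-6)+1 = -5
e=11: not even, res = (-5)+1 = -4
e=4: even, res = (-4)-4 = -8
e=-1: not even, res = (-8)+1 = -7
e=2: even, res = (-7)-2 = -9
e=10: even, res = (-9)-10 = -19
e=1: not even, res = (-19)+1 = -18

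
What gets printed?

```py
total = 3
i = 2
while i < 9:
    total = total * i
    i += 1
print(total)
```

120960

i=2: total = 3*2 = 6
i=3: total = 6*3 = 18
i=4: total = 18*4 = 72
i=5: total = 72*5 = 360
i=6: total = 360*6 = 2160
i=7: total = 2160*7 = 15120
i=8: total = 15120*8 = 120960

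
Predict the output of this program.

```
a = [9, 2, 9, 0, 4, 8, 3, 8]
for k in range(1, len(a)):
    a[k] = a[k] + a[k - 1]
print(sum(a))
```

k=1: a[1] = 2+9 = 11 → [9, 11, 9, 0, 4, 8, 3, 8]
k=2: a[2] = 9+11 = 20 → [9, 11, 20, 0, 4, 8, 3, 8]
k=3: a[3] = 0+20 = 20 → [9, 11, 20, 20, 4, 8, 3, 8]
k=4: a[4] = 4+20 = 24 → [9, 11, 20, 20, 24, 8, 3, 8]
k=5: a[5] = 8+24 = 32 → [9, 11, 20, 20, 24, 32, 3, 8]
k=6: a[6] = 3+32 = 35 → [9, 11, 20, 20, 24, 32, 35, 8]
k=7: a[7] = 8+35 = 43 → [9, 11, 20, 20, 24, 32, 35, 43]
sum = 194

194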